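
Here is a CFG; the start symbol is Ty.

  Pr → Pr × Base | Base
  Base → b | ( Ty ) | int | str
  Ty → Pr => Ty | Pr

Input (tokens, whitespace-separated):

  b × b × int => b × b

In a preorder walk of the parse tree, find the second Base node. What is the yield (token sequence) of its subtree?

b

[Ty [Pr [Pr [Pr [Base b]] × [Base b]] × [Base int]] => [Ty [Pr [Pr [Base b]] × [Base b]]]]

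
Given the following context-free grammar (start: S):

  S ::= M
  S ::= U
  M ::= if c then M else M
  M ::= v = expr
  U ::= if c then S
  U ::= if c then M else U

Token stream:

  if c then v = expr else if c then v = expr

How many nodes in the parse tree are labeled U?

[S [U if c then [M v = expr] else [U if c then [S [M v = expr]]]]]

2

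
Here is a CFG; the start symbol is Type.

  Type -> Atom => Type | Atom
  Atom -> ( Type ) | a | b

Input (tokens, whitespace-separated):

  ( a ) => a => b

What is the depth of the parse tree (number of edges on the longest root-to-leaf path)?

[Type [Atom ( [Type [Atom a]] )] => [Type [Atom a] => [Type [Atom b]]]]

4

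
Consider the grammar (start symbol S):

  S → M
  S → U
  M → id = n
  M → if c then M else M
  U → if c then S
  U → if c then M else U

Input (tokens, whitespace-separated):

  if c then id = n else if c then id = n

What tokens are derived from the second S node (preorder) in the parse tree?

id = n

[S [U if c then [M id = n] else [U if c then [S [M id = n]]]]]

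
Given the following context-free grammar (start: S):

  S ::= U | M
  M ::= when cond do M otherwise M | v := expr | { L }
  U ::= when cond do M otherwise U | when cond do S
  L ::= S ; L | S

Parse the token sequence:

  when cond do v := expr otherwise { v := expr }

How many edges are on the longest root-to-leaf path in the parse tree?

[S [M when cond do [M v := expr] otherwise [M { [L [S [M v := expr]]] }]]]

6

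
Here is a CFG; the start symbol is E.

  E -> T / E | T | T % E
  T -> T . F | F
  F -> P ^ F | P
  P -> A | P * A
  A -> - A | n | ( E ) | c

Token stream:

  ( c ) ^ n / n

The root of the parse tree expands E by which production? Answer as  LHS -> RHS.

[E [T [F [P [A ( [E [T [F [P [A c]]]]] )]] ^ [F [P [A n]]]]] / [E [T [F [P [A n]]]]]]

E -> T / E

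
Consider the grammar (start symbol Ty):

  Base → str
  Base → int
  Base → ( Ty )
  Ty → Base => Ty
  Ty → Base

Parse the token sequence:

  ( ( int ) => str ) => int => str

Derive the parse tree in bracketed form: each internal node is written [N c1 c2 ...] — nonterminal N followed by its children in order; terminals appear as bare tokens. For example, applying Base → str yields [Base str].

[Ty [Base ( [Ty [Base ( [Ty [Base int]] )] => [Ty [Base str]]] )] => [Ty [Base int] => [Ty [Base str]]]]

Ty
Base => Ty
( Ty ) => Ty
( Base => Ty ) => Ty
( ( Ty ) => Ty ) => Ty
( ( Base ) => Ty ) => Ty
( ( int ) => Ty ) => Ty
( ( int ) => Base ) => Ty
( ( int ) => str ) => Ty
( ( int ) => str ) => Base => Ty
( ( int ) => str ) => int => Ty
( ( int ) => str ) => int => Base
( ( int ) => str ) => int => str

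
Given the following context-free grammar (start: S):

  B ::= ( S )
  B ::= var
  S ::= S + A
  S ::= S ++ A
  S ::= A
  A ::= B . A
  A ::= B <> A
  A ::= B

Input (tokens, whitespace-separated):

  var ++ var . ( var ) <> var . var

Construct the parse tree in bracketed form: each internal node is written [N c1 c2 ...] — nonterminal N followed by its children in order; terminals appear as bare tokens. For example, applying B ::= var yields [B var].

S
S ++ A
A ++ A
B ++ A
var ++ A
var ++ B . A
var ++ var . A
var ++ var . B <> A
var ++ var . ( S ) <> A
var ++ var . ( A ) <> A
var ++ var . ( B ) <> A
var ++ var . ( var ) <> A
var ++ var . ( var ) <> B . A
var ++ var . ( var ) <> var . A
var ++ var . ( var ) <> var . B
var ++ var . ( var ) <> var . var

[S [S [A [B var]]] ++ [A [B var] . [A [B ( [S [A [B var]]] )] <> [A [B var] . [A [B var]]]]]]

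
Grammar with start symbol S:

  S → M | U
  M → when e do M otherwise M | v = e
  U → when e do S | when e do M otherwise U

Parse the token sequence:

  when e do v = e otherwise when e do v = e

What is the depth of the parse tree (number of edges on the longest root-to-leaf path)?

[S [U when e do [M v = e] otherwise [U when e do [S [M v = e]]]]]

5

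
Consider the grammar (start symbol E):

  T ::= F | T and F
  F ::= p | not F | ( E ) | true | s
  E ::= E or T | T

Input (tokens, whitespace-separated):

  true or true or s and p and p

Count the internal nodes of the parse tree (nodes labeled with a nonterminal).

13

[E [E [E [T [F true]]] or [T [F true]]] or [T [T [T [F s]] and [F p]] and [F p]]]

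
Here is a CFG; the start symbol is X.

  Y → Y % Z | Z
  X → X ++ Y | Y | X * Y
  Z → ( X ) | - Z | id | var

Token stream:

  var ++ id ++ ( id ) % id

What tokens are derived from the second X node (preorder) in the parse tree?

[X [X [X [Y [Z var]]] ++ [Y [Z id]]] ++ [Y [Y [Z ( [X [Y [Z id]]] )]] % [Z id]]]

var ++ id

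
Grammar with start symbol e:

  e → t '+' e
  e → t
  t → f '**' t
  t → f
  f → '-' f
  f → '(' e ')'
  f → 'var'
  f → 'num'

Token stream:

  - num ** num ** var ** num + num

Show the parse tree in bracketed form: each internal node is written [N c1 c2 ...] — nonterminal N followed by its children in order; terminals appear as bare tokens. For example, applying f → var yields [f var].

e
t + e
f ** t + e
- f ** t + e
- num ** t + e
- num ** f ** t + e
- num ** num ** t + e
- num ** num ** f ** t + e
- num ** num ** var ** t + e
- num ** num ** var ** f + e
- num ** num ** var ** num + e
- num ** num ** var ** num + t
- num ** num ** var ** num + f
- num ** num ** var ** num + num

[e [t [f - [f num]] ** [t [f num] ** [t [f var] ** [t [f num]]]]] + [e [t [f num]]]]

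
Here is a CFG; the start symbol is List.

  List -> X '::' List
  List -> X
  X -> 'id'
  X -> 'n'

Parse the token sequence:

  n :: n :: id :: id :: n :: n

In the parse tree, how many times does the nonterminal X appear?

6

[List [X n] :: [List [X n] :: [List [X id] :: [List [X id] :: [List [X n] :: [List [X n]]]]]]]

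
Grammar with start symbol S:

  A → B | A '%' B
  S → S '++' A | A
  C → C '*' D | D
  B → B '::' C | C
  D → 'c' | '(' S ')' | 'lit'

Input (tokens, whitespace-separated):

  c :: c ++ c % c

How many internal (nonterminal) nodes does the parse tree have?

17

[S [S [A [B [B [C [D c]]] :: [C [D c]]]]] ++ [A [A [B [C [D c]]]] % [B [C [D c]]]]]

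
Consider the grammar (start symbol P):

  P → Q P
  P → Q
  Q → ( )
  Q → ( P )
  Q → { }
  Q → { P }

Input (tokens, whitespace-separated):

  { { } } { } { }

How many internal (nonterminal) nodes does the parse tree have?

[P [Q { [P [Q { }]] }] [P [Q { }] [P [Q { }]]]]

8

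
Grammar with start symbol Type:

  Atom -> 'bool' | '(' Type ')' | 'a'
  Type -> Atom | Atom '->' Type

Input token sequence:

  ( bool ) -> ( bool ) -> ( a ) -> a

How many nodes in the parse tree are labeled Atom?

[Type [Atom ( [Type [Atom bool]] )] -> [Type [Atom ( [Type [Atom bool]] )] -> [Type [Atom ( [Type [Atom a]] )] -> [Type [Atom a]]]]]

7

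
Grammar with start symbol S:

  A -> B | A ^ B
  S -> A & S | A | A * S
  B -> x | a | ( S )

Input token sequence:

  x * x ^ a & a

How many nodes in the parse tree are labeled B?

4

[S [A [B x]] * [S [A [A [B x]] ^ [B a]] & [S [A [B a]]]]]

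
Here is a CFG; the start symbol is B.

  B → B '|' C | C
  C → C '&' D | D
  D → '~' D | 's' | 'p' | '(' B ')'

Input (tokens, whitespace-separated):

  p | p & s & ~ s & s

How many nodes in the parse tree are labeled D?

[B [B [C [D p]]] | [C [C [C [C [D p]] & [D s]] & [D ~ [D s]]] & [D s]]]

6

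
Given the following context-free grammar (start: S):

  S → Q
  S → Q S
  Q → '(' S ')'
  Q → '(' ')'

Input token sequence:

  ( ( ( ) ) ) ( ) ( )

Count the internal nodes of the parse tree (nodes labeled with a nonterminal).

[S [Q ( [S [Q ( [S [Q ( )]] )]] )] [S [Q ( )] [S [Q ( )]]]]

10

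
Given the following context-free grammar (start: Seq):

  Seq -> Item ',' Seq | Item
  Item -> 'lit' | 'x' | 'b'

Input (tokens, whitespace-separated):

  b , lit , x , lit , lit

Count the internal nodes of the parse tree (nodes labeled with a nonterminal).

10

[Seq [Item b] , [Seq [Item lit] , [Seq [Item x] , [Seq [Item lit] , [Seq [Item lit]]]]]]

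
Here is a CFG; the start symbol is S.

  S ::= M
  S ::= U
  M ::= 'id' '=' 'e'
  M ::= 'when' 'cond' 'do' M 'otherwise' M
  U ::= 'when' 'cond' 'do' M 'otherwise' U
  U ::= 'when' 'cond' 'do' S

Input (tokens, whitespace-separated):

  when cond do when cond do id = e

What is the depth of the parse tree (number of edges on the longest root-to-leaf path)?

6

[S [U when cond do [S [U when cond do [S [M id = e]]]]]]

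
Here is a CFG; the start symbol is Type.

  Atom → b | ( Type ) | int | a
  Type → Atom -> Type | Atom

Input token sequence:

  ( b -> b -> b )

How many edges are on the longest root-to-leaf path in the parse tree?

6

[Type [Atom ( [Type [Atom b] -> [Type [Atom b] -> [Type [Atom b]]]] )]]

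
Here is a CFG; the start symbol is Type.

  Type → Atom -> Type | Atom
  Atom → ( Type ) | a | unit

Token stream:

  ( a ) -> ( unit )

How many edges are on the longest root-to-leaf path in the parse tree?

5

[Type [Atom ( [Type [Atom a]] )] -> [Type [Atom ( [Type [Atom unit]] )]]]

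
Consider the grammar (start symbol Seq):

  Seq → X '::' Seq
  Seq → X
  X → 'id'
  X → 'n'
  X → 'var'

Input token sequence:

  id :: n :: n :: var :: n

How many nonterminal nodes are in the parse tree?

[Seq [X id] :: [Seq [X n] :: [Seq [X n] :: [Seq [X var] :: [Seq [X n]]]]]]

10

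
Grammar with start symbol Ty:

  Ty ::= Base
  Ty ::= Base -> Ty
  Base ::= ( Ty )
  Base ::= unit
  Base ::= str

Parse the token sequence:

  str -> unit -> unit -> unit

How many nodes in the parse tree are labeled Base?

4

[Ty [Base str] -> [Ty [Base unit] -> [Ty [Base unit] -> [Ty [Base unit]]]]]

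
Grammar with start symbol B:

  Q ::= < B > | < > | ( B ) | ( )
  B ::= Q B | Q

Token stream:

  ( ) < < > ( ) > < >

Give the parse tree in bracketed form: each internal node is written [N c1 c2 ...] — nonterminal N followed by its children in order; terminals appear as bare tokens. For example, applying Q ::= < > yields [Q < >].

[B [Q ( )] [B [Q < [B [Q < >] [B [Q ( )]]] >] [B [Q < >]]]]

B
Q B
( ) B
( ) Q B
( ) < B > B
( ) < Q B > B
( ) < < > B > B
( ) < < > Q > B
( ) < < > ( ) > B
( ) < < > ( ) > Q
( ) < < > ( ) > < >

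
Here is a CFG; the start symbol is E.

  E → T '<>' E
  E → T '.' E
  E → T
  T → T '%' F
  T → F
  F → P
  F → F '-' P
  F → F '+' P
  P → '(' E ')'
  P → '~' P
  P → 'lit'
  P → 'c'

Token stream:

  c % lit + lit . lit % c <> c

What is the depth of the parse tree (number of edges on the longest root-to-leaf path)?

[E [T [T [F [P c]]] % [F [F [P lit]] + [P lit]]] . [E [T [T [F [P lit]]] % [F [P c]]] <> [E [T [F [P c]]]]]]

6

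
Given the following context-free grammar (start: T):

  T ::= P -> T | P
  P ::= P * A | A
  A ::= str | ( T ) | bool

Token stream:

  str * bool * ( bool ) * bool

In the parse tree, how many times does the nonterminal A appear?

[T [P [P [P [P [A str]] * [A bool]] * [A ( [T [P [A bool]]] )]] * [A bool]]]

5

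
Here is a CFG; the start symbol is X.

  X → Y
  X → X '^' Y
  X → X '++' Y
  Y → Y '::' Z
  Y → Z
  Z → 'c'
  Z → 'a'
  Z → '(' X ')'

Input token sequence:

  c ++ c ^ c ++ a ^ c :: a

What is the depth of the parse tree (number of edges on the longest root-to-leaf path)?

[X [X [X [X [X [Y [Z c]]] ++ [Y [Z c]]] ^ [Y [Z c]]] ++ [Y [Z a]]] ^ [Y [Y [Z c]] :: [Z a]]]

7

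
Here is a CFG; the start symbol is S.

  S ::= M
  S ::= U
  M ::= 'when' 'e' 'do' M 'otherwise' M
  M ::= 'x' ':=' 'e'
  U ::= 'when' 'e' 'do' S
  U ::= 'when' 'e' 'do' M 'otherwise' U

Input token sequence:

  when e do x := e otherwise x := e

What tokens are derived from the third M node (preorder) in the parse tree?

x := e

[S [M when e do [M x := e] otherwise [M x := e]]]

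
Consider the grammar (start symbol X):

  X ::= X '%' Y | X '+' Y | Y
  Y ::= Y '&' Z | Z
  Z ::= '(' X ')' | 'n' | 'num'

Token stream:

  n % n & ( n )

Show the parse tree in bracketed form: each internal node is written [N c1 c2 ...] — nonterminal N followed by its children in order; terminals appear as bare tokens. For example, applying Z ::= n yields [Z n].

[X [X [Y [Z n]]] % [Y [Y [Z n]] & [Z ( [X [Y [Z n]]] )]]]

X
X % Y
Y % Y
Z % Y
n % Y
n % Y & Z
n % Z & Z
n % n & Z
n % n & ( X )
n % n & ( Y )
n % n & ( Z )
n % n & ( n )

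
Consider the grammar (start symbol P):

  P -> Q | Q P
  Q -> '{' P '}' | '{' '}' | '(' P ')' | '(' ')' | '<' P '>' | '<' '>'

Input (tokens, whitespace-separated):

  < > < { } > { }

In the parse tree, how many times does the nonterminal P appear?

[P [Q < >] [P [Q < [P [Q { }]] >] [P [Q { }]]]]

4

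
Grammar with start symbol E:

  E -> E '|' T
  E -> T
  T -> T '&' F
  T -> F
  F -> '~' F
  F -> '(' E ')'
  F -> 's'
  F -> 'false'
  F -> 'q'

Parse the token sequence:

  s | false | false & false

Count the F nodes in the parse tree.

[E [E [E [T [F s]]] | [T [F false]]] | [T [T [F false]] & [F false]]]

4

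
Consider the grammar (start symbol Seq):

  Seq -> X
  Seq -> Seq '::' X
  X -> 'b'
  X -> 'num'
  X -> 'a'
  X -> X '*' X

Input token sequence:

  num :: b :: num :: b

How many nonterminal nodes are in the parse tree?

8

[Seq [Seq [Seq [Seq [X num]] :: [X b]] :: [X num]] :: [X b]]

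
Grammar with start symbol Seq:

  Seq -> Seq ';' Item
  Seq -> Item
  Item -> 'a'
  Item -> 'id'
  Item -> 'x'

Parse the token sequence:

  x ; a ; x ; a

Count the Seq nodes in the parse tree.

[Seq [Seq [Seq [Seq [Item x]] ; [Item a]] ; [Item x]] ; [Item a]]

4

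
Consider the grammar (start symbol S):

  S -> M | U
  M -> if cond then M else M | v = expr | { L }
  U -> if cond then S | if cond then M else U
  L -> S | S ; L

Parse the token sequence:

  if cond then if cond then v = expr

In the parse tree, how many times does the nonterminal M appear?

1

[S [U if cond then [S [U if cond then [S [M v = expr]]]]]]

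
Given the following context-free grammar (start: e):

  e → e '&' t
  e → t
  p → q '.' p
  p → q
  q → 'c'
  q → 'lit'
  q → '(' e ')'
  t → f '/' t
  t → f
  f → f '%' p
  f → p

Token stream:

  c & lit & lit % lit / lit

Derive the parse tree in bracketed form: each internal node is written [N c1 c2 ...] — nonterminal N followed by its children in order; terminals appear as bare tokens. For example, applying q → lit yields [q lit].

e
e & t
e & t & t
t & t & t
f & t & t
p & t & t
q & t & t
c & t & t
c & f & t
c & p & t
c & q & t
c & lit & t
c & lit & f / t
c & lit & f % p / t
c & lit & p % p / t
c & lit & q % p / t
c & lit & lit % p / t
c & lit & lit % q / t
c & lit & lit % lit / t
c & lit & lit % lit / f
c & lit & lit % lit / p
c & lit & lit % lit / q
c & lit & lit % lit / lit

[e [e [e [t [f [p [q c]]]]] & [t [f [p [q lit]]]]] & [t [f [f [p [q lit]]] % [p [q lit]]] / [t [f [p [q lit]]]]]]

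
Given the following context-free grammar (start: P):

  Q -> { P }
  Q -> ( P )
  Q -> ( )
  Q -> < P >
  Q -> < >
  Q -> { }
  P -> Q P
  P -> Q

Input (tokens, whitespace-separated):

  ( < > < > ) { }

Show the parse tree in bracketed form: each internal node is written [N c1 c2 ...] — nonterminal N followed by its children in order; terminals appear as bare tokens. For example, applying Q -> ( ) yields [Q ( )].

P
Q P
( P ) P
( Q P ) P
( < > P ) P
( < > Q ) P
( < > < > ) P
( < > < > ) Q
( < > < > ) { }

[P [Q ( [P [Q < >] [P [Q < >]]] )] [P [Q { }]]]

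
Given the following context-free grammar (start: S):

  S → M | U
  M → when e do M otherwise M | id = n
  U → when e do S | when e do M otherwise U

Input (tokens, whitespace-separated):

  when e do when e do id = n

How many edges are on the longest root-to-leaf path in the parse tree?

6

[S [U when e do [S [U when e do [S [M id = n]]]]]]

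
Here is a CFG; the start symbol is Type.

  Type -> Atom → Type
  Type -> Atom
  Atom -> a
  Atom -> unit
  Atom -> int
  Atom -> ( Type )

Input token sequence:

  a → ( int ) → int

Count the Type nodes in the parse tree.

[Type [Atom a] → [Type [Atom ( [Type [Atom int]] )] → [Type [Atom int]]]]

4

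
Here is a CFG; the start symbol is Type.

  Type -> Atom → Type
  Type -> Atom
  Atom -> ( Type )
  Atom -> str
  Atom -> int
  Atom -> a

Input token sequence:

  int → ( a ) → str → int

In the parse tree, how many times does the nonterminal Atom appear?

[Type [Atom int] → [Type [Atom ( [Type [Atom a]] )] → [Type [Atom str] → [Type [Atom int]]]]]

5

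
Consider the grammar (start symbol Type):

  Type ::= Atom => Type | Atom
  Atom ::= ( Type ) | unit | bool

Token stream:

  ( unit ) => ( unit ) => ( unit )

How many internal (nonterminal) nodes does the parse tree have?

[Type [Atom ( [Type [Atom unit]] )] => [Type [Atom ( [Type [Atom unit]] )] => [Type [Atom ( [Type [Atom unit]] )]]]]

12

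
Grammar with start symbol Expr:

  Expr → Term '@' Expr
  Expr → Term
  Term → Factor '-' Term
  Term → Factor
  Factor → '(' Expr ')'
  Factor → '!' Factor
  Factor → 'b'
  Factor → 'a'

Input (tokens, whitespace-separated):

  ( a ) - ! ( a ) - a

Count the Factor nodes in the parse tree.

6

[Expr [Term [Factor ( [Expr [Term [Factor a]]] )] - [Term [Factor ! [Factor ( [Expr [Term [Factor a]]] )]] - [Term [Factor a]]]]]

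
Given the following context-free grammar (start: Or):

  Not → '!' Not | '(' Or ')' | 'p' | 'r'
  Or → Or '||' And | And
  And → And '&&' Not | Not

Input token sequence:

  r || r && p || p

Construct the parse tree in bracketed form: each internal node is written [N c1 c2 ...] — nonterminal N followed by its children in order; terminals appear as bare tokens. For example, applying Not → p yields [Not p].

Or
Or || And
Or || And || And
And || And || And
Not || And || And
r || And || And
r || And && Not || And
r || Not && Not || And
r || r && Not || And
r || r && p || And
r || r && p || Not
r || r && p || p

[Or [Or [Or [And [Not r]]] || [And [And [Not r]] && [Not p]]] || [And [Not p]]]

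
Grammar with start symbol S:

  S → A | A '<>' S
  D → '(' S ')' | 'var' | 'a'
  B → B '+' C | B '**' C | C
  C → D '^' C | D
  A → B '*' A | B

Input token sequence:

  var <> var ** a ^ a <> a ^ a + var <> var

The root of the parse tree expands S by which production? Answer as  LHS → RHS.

[S [A [B [C [D var]]]] <> [S [A [B [B [C [D var]]] ** [C [D a] ^ [C [D a]]]]] <> [S [A [B [B [C [D a] ^ [C [D a]]]] + [C [D var]]]] <> [S [A [B [C [D var]]]]]]]]

S → A '<>' S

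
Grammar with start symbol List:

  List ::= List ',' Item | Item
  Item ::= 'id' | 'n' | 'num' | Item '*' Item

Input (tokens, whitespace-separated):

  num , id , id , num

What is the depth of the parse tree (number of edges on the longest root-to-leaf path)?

[List [List [List [List [Item num]] , [Item id]] , [Item id]] , [Item num]]

5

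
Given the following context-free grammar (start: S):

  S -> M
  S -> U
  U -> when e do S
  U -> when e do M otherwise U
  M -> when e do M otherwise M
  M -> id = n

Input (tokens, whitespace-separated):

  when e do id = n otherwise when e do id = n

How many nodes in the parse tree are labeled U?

2

[S [U when e do [M id = n] otherwise [U when e do [S [M id = n]]]]]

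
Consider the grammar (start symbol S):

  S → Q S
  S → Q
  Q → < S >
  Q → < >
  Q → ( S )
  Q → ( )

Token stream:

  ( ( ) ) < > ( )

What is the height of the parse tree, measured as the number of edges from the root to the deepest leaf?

4

[S [Q ( [S [Q ( )]] )] [S [Q < >] [S [Q ( )]]]]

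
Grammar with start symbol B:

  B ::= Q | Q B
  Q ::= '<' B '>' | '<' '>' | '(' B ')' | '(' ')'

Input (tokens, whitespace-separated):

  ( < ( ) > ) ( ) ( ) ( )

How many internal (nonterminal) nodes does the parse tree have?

[B [Q ( [B [Q < [B [Q ( )]] >]] )] [B [Q ( )] [B [Q ( )] [B [Q ( )]]]]]

12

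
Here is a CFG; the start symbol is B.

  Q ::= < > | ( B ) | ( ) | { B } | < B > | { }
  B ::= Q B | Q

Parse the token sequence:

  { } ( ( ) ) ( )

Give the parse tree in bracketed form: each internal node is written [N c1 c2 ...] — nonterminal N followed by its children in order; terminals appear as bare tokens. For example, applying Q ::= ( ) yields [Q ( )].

B
Q B
{ } B
{ } Q B
{ } ( B ) B
{ } ( Q ) B
{ } ( ( ) ) B
{ } ( ( ) ) Q
{ } ( ( ) ) ( )

[B [Q { }] [B [Q ( [B [Q ( )]] )] [B [Q ( )]]]]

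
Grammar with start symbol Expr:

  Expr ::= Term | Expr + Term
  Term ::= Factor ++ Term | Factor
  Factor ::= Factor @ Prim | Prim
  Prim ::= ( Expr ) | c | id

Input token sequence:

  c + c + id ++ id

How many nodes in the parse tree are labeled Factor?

[Expr [Expr [Expr [Term [Factor [Prim c]]]] + [Term [Factor [Prim c]]]] + [Term [Factor [Prim id]] ++ [Term [Factor [Prim id]]]]]

4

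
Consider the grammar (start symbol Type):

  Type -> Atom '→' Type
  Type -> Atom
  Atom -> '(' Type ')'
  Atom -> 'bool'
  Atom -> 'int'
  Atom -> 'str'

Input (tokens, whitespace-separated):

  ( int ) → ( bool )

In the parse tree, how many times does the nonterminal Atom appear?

[Type [Atom ( [Type [Atom int]] )] → [Type [Atom ( [Type [Atom bool]] )]]]

4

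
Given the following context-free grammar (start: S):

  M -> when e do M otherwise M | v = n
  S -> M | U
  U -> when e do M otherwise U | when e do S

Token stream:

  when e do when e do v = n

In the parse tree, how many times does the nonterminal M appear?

1

[S [U when e do [S [U when e do [S [M v = n]]]]]]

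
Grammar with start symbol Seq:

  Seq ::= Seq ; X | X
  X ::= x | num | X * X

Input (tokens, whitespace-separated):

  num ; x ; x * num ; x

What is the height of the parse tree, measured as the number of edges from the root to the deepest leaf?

5

[Seq [Seq [Seq [Seq [X num]] ; [X x]] ; [X [X x] * [X num]]] ; [X x]]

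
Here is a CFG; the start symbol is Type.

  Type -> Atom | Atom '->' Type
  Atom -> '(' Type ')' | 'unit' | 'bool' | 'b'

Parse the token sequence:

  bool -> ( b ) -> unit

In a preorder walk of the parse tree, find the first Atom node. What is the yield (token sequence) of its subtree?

[Type [Atom bool] -> [Type [Atom ( [Type [Atom b]] )] -> [Type [Atom unit]]]]

bool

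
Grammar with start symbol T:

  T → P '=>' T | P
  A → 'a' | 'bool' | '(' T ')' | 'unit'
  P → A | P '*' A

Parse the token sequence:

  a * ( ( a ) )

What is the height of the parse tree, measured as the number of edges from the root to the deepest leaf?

[T [P [P [A a]] * [A ( [T [P [A ( [T [P [A a]]] )]]] )]]]

9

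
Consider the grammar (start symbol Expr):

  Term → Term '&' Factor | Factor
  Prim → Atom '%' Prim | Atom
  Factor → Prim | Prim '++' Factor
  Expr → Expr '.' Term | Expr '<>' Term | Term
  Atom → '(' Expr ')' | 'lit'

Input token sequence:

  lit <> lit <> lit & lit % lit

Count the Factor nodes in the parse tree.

[Expr [Expr [Expr [Term [Factor [Prim [Atom lit]]]]] <> [Term [Factor [Prim [Atom lit]]]]] <> [Term [Term [Factor [Prim [Atom lit]]]] & [Factor [Prim [Atom lit] % [Prim [Atom lit]]]]]]

4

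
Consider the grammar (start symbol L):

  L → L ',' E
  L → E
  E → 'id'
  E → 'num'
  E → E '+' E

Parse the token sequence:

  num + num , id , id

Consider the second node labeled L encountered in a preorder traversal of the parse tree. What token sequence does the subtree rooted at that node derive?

num + num , id

[L [L [L [E [E num] + [E num]]] , [E id]] , [E id]]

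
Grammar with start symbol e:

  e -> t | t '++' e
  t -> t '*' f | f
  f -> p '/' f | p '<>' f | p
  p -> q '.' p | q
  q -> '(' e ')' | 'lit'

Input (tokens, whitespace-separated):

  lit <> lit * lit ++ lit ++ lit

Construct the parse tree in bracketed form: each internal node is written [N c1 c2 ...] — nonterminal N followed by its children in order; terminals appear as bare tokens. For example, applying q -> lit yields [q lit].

e
t ++ e
t * f ++ e
f * f ++ e
p <> f * f ++ e
q <> f * f ++ e
lit <> f * f ++ e
lit <> p * f ++ e
lit <> q * f ++ e
lit <> lit * f ++ e
lit <> lit * p ++ e
lit <> lit * q ++ e
lit <> lit * lit ++ e
lit <> lit * lit ++ t ++ e
lit <> lit * lit ++ f ++ e
lit <> lit * lit ++ p ++ e
lit <> lit * lit ++ q ++ e
lit <> lit * lit ++ lit ++ e
lit <> lit * lit ++ lit ++ t
lit <> lit * lit ++ lit ++ f
lit <> lit * lit ++ lit ++ p
lit <> lit * lit ++ lit ++ q
lit <> lit * lit ++ lit ++ lit

[e [t [t [f [p [q lit]] <> [f [p [q lit]]]]] * [f [p [q lit]]]] ++ [e [t [f [p [q lit]]]] ++ [e [t [f [p [q lit]]]]]]]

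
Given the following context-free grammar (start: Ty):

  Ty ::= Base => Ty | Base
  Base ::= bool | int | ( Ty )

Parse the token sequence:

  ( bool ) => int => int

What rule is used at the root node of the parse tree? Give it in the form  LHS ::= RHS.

[Ty [Base ( [Ty [Base bool]] )] => [Ty [Base int] => [Ty [Base int]]]]

Ty ::= Base => Ty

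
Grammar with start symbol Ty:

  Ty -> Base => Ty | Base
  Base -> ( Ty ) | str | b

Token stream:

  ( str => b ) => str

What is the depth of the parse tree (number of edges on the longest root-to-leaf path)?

5

[Ty [Base ( [Ty [Base str] => [Ty [Base b]]] )] => [Ty [Base str]]]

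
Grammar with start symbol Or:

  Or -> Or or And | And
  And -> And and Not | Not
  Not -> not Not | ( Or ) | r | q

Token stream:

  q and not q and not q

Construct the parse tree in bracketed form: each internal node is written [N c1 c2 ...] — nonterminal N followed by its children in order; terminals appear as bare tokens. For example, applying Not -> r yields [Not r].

Or
And
And and Not
And and Not and Not
Not and Not and Not
q and Not and Not
q and not Not and Not
q and not q and Not
q and not q and not Not
q and not q and not q

[Or [And [And [And [Not q]] and [Not not [Not q]]] and [Not not [Not q]]]]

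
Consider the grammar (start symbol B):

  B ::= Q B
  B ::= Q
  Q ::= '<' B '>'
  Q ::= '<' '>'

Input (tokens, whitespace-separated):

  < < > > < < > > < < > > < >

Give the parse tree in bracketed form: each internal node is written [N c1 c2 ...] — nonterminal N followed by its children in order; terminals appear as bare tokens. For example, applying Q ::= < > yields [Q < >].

B
Q B
< B > B
< Q > B
< < > > B
< < > > Q B
< < > > < B > B
< < > > < Q > B
< < > > < < > > B
< < > > < < > > Q B
< < > > < < > > < B > B
< < > > < < > > < Q > B
< < > > < < > > < < > > B
< < > > < < > > < < > > Q
< < > > < < > > < < > > < >

[B [Q < [B [Q < >]] >] [B [Q < [B [Q < >]] >] [B [Q < [B [Q < >]] >] [B [Q < >]]]]]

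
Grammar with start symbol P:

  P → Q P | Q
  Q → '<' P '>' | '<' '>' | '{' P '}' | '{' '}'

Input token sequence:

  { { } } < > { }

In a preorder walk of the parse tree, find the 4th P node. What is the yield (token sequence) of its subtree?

[P [Q { [P [Q { }]] }] [P [Q < >] [P [Q { }]]]]

{ }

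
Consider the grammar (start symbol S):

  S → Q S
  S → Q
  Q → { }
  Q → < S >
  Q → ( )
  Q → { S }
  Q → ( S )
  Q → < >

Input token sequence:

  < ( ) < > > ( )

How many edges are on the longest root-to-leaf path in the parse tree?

[S [Q < [S [Q ( )] [S [Q < >]]] >] [S [Q ( )]]]

5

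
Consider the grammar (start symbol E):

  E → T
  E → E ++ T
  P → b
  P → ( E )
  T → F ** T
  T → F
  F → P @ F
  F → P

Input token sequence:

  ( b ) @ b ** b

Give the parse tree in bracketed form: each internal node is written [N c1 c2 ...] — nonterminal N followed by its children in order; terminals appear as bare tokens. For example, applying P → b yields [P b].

E
T
F ** T
P @ F ** T
( E ) @ F ** T
( T ) @ F ** T
( F ) @ F ** T
( P ) @ F ** T
( b ) @ F ** T
( b ) @ P ** T
( b ) @ b ** T
( b ) @ b ** F
( b ) @ b ** P
( b ) @ b ** b

[E [T [F [P ( [E [T [F [P b]]]] )] @ [F [P b]]] ** [T [F [P b]]]]]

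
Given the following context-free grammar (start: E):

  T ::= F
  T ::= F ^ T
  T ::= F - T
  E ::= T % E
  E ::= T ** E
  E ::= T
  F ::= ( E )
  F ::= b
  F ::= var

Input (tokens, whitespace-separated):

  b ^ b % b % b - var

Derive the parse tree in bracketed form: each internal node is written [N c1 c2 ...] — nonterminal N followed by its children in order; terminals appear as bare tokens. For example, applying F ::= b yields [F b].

[E [T [F b] ^ [T [F b]]] % [E [T [F b]] % [E [T [F b] - [T [F var]]]]]]

E
T % E
F ^ T % E
b ^ T % E
b ^ F % E
b ^ b % E
b ^ b % T % E
b ^ b % F % E
b ^ b % b % E
b ^ b % b % T
b ^ b % b % F - T
b ^ b % b % b - T
b ^ b % b % b - F
b ^ b % b % b - var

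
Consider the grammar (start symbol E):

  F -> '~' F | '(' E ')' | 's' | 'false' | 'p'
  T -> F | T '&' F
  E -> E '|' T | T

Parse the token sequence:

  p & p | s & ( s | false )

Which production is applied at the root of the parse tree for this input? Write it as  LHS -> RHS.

E -> E '|' T

[E [E [T [T [F p]] & [F p]]] | [T [T [F s]] & [F ( [E [E [T [F s]]] | [T [F false]]] )]]]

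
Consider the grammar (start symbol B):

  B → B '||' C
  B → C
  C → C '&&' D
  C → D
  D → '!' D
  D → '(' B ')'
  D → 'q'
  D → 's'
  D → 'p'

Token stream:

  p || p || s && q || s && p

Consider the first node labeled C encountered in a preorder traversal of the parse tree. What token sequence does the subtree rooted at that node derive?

[B [B [B [B [C [D p]]] || [C [D p]]] || [C [C [D s]] && [D q]]] || [C [C [D s]] && [D p]]]

p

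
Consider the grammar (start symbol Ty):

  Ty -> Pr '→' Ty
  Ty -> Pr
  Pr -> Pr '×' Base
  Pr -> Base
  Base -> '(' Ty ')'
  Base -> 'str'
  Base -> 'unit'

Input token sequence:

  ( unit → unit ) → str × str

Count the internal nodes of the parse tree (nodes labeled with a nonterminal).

[Ty [Pr [Base ( [Ty [Pr [Base unit]] → [Ty [Pr [Base unit]]]] )]] → [Ty [Pr [Pr [Base str]] × [Base str]]]]

14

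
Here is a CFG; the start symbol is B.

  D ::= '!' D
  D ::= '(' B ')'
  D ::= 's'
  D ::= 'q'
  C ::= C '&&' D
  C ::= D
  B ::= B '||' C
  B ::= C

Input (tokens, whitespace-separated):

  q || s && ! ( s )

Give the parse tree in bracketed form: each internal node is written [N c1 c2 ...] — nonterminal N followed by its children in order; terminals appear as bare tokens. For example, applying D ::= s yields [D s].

[B [B [C [D q]]] || [C [C [D s]] && [D ! [D ( [B [C [D s]]] )]]]]

B
B || C
C || C
D || C
q || C
q || C && D
q || D && D
q || s && D
q || s && ! D
q || s && ! ( B )
q || s && ! ( C )
q || s && ! ( D )
q || s && ! ( s )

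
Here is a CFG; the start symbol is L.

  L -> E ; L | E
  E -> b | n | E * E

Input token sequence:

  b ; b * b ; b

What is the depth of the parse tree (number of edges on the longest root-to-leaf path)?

4

[L [E b] ; [L [E [E b] * [E b]] ; [L [E b]]]]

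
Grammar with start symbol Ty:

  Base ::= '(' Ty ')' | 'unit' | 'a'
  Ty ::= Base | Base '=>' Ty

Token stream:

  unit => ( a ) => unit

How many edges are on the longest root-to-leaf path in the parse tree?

5

[Ty [Base unit] => [Ty [Base ( [Ty [Base a]] )] => [Ty [Base unit]]]]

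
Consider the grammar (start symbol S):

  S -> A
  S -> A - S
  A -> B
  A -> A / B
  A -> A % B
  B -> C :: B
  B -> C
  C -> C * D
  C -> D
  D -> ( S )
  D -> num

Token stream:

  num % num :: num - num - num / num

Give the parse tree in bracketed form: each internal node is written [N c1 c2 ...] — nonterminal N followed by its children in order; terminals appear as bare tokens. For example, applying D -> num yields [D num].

[S [A [A [B [C [D num]]]] % [B [C [D num]] :: [B [C [D num]]]]] - [S [A [B [C [D num]]]] - [S [A [A [B [C [D num]]]] / [B [C [D num]]]]]]]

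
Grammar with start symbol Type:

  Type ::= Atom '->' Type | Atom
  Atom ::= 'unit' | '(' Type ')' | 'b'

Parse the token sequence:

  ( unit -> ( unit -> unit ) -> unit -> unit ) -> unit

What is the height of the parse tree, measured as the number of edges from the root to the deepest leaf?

[Type [Atom ( [Type [Atom unit] -> [Type [Atom ( [Type [Atom unit] -> [Type [Atom unit]]] )] -> [Type [Atom unit] -> [Type [Atom unit]]]]] )] -> [Type [Atom unit]]]

8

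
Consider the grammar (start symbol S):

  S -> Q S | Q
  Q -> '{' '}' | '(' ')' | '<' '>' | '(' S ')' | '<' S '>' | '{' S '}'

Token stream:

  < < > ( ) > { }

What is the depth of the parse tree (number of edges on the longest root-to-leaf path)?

[S [Q < [S [Q < >] [S [Q ( )]]] >] [S [Q { }]]]

5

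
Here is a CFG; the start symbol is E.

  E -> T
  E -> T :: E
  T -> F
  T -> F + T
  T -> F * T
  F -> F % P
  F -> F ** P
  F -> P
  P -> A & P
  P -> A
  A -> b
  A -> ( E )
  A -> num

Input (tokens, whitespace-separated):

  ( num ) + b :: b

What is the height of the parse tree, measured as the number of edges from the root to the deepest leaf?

10

[E [T [F [P [A ( [E [T [F [P [A num]]]]] )]]] + [T [F [P [A b]]]]] :: [E [T [F [P [A b]]]]]]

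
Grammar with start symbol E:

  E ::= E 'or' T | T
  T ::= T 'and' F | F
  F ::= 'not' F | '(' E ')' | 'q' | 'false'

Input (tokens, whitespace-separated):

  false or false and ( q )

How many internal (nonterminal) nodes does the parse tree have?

11

[E [E [T [F false]]] or [T [T [F false]] and [F ( [E [T [F q]]] )]]]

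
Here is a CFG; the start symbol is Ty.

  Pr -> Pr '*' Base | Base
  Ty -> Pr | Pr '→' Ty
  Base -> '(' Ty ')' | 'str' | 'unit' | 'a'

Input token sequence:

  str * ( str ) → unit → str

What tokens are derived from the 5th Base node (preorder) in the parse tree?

[Ty [Pr [Pr [Base str]] * [Base ( [Ty [Pr [Base str]]] )]] → [Ty [Pr [Base unit]] → [Ty [Pr [Base str]]]]]

str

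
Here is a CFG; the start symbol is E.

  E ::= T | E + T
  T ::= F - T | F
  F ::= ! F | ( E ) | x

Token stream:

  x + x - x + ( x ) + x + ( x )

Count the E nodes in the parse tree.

7

[E [E [E [E [E [T [F x]]] + [T [F x] - [T [F x]]]] + [T [F ( [E [T [F x]]] )]]] + [T [F x]]] + [T [F ( [E [T [F x]]] )]]]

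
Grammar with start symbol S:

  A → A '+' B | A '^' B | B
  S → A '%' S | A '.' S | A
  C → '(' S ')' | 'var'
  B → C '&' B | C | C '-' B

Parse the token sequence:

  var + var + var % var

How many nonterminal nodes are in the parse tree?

14

[S [A [A [A [B [C var]]] + [B [C var]]] + [B [C var]]] % [S [A [B [C var]]]]]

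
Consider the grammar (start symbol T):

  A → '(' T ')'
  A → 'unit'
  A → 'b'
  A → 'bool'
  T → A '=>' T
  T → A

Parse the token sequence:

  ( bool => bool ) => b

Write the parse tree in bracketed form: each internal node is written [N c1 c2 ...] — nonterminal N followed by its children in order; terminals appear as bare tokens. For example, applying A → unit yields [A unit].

T
A => T
( T ) => T
( A => T ) => T
( bool => T ) => T
( bool => A ) => T
( bool => bool ) => T
( bool => bool ) => A
( bool => bool ) => b

[T [A ( [T [A bool] => [T [A bool]]] )] => [T [A b]]]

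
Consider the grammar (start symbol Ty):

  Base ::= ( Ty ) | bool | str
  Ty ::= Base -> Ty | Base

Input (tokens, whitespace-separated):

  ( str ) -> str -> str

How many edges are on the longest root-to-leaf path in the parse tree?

[Ty [Base ( [Ty [Base str]] )] -> [Ty [Base str] -> [Ty [Base str]]]]

4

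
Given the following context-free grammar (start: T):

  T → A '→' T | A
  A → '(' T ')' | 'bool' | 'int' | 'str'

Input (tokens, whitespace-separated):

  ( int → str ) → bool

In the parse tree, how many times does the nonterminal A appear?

4

[T [A ( [T [A int] → [T [A str]]] )] → [T [A bool]]]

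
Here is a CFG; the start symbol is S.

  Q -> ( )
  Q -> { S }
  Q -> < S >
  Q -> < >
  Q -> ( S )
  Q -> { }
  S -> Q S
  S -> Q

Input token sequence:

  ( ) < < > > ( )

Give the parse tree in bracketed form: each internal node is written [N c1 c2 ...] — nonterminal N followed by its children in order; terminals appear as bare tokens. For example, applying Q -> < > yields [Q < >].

[S [Q ( )] [S [Q < [S [Q < >]] >] [S [Q ( )]]]]

S
Q S
( ) S
( ) Q S
( ) < S > S
( ) < Q > S
( ) < < > > S
( ) < < > > Q
( ) < < > > ( )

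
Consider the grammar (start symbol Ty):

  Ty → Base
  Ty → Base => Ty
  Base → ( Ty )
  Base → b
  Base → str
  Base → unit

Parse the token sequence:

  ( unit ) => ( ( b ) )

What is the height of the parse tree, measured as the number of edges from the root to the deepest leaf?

7

[Ty [Base ( [Ty [Base unit]] )] => [Ty [Base ( [Ty [Base ( [Ty [Base b]] )]] )]]]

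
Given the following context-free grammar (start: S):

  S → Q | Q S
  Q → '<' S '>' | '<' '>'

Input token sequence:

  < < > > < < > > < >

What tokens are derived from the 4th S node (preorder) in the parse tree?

< >

[S [Q < [S [Q < >]] >] [S [Q < [S [Q < >]] >] [S [Q < >]]]]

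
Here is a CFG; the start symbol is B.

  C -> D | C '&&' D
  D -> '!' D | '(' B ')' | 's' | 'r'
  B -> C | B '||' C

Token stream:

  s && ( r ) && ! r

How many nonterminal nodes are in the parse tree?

11

[B [C [C [C [D s]] && [D ( [B [C [D r]]] )]] && [D ! [D r]]]]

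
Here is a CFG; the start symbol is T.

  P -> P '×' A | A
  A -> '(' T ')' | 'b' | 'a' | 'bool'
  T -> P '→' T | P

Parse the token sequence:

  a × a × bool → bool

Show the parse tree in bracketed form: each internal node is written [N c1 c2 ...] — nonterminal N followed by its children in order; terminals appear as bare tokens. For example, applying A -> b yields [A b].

T
P → T
P × A → T
P × A × A → T
A × A × A → T
a × A × A → T
a × a × A → T
a × a × bool → T
a × a × bool → P
a × a × bool → A
a × a × bool → bool

[T [P [P [P [A a]] × [A a]] × [A bool]] → [T [P [A bool]]]]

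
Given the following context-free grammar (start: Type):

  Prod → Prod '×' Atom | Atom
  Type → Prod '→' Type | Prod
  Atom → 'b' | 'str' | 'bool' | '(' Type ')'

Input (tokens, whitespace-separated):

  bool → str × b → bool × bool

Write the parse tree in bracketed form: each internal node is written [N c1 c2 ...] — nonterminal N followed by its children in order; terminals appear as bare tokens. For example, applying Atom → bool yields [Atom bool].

[Type [Prod [Atom bool]] → [Type [Prod [Prod [Atom str]] × [Atom b]] → [Type [Prod [Prod [Atom bool]] × [Atom bool]]]]]

Type
Prod → Type
Atom → Type
bool → Type
bool → Prod → Type
bool → Prod × Atom → Type
bool → Atom × Atom → Type
bool → str × Atom → Type
bool → str × b → Type
bool → str × b → Prod
bool → str × b → Prod × Atom
bool → str × b → Atom × Atom
bool → str × b → bool × Atom
bool → str × b → bool × bool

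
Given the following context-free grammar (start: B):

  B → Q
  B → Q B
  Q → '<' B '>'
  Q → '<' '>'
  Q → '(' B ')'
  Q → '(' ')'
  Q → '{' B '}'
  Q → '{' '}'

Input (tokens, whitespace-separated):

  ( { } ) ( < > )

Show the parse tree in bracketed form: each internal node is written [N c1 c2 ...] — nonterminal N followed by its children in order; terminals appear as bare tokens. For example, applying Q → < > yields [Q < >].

[B [Q ( [B [Q { }]] )] [B [Q ( [B [Q < >]] )]]]

B
Q B
( B ) B
( Q ) B
( { } ) B
( { } ) Q
( { } ) ( B )
( { } ) ( Q )
( { } ) ( < > )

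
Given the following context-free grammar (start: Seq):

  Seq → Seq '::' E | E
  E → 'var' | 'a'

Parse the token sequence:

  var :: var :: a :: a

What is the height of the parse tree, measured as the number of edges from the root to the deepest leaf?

[Seq [Seq [Seq [Seq [E var]] :: [E var]] :: [E a]] :: [E a]]

5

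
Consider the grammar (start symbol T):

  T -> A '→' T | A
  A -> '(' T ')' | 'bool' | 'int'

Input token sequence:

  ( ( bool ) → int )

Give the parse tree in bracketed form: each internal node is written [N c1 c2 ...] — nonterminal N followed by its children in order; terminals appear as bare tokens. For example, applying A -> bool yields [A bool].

T
A
( T )
( A → T )
( ( T ) → T )
( ( A ) → T )
( ( bool ) → T )
( ( bool ) → A )
( ( bool ) → int )

[T [A ( [T [A ( [T [A bool]] )] → [T [A int]]] )]]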